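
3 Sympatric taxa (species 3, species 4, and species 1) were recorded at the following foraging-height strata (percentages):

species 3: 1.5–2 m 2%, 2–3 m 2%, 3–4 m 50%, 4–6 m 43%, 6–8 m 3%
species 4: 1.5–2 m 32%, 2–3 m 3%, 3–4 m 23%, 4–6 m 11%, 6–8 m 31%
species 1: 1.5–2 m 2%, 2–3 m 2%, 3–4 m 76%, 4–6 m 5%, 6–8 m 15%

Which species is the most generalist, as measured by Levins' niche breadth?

Convert percentages to proportions (divide by 100).
Σp_3ᵢ² = 0.02² + 0.02² + 0.50² + 0.43² + 0.03² = 0.0004 + 0.0004 + 0.2500 + 0.1849 + 0.0009 = 0.4366
B_3 = 1 / 0.4366 = 2.2904
Σp_4ᵢ² = 0.32² + 0.03² + 0.23² + 0.11² + 0.31² = 0.1024 + 0.0009 + 0.0529 + 0.0121 + 0.0961 = 0.2644
B_4 = 1 / 0.2644 = 3.7821
Σp_1ᵢ² = 0.02² + 0.02² + 0.76² + 0.05² + 0.15² = 0.0004 + 0.0004 + 0.5776 + 0.0025 + 0.0225 = 0.6034
B_1 = 1 / 0.6034 = 1.6573
Highest B → broadest niche (most generalist): species 4 (B = 3.78).

species 4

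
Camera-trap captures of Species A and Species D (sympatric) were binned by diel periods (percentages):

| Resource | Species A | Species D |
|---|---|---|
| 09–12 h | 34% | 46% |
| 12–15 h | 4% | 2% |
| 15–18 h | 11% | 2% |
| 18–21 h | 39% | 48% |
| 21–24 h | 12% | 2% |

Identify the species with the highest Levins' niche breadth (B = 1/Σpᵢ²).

Species A

Convert percentages to proportions (divide by 100).
Σp_Aᵢ² = 0.34² + 0.04² + 0.11² + 0.39² + 0.12² = 0.1156 + 0.0016 + 0.0121 + 0.1521 + 0.0144 = 0.2958
B_A = 1 / 0.2958 = 3.3807
Σp_Dᵢ² = 0.46² + 0.02² + 0.02² + 0.48² + 0.02² = 0.2116 + 0.0004 + 0.0004 + 0.2304 + 0.0004 = 0.4432
B_D = 1 / 0.4432 = 2.2563
Highest B → broadest niche (most generalist): Species A (B = 3.38).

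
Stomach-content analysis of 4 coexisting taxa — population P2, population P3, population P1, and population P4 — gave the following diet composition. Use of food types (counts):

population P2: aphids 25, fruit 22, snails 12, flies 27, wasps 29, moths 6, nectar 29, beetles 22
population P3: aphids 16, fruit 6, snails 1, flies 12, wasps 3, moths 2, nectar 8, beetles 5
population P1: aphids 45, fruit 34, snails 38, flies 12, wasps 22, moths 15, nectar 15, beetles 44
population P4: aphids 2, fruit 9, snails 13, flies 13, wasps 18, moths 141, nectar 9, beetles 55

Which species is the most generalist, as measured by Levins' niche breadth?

Proportions for population P2 (n=172): 25/172=0.1453, 22/172=0.1279, 12/172=0.0698, 27/172=0.1570, 29/172=0.1686, 6/172=0.0349, 29/172=0.1686, 22/172=0.1279
Proportions for population P3 (n=53): 16/53=0.3019, 6/53=0.1132, 1/53=0.0189, 12/53=0.2264, 3/53=0.0566, 2/53=0.0377, 8/53=0.1509, 5/53=0.0943
Proportions for population P1 (n=225): 45/225=0.2000, 34/225=0.1511, 38/225=0.1689, 12/225=0.0533, 22/225=0.0978, 15/225=0.0667, 15/225=0.0667, 44/225=0.1956
Proportions for population P4 (n=260): 2/260=0.0077, 9/260=0.0346, 13/260=0.0500, 13/260=0.0500, 18/260=0.0692, 141/260=0.5423, 9/260=0.0346, 55/260=0.2115
Σp_P2ᵢ² = 0.1453² + 0.1279² + 0.0698² + 0.1570² + 0.1686² + 0.0349² + 0.1686² + 0.1279² = 0.021112 + 0.016358 + 0.004872 + 0.024649 + 0.028426 + 0.001218 + 0.028426 + 0.016358 = 0.141419
B_P2 = 1 / 0.141419 = 7.0712
Σp_P3ᵢ² = 0.3019² + 0.1132² + 0.0189² + 0.2264² + 0.0566² + 0.0377² + 0.1509² + 0.0943² = 0.091144 + 0.012814 + 0.000357 + 0.051257 + 0.003204 + 0.001421 + 0.022771 + 0.008892 = 0.191860
B_P3 = 1 / 0.191860 = 5.2121
Σp_P1ᵢ² = 0.2000² + 0.1511² + 0.1689² + 0.0533² + 0.0978² + 0.0667² + 0.0667² + 0.1956² = 0.040000 + 0.022831 + 0.028527 + 0.002841 + 0.009565 + 0.004449 + 0.004449 + 0.038259 = 0.150921
B_P1 = 1 / 0.150921 = 6.6260
Σp_P4ᵢ² = 0.0077² + 0.0346² + 0.0500² + 0.0500² + 0.0692² + 0.5423² + 0.0346² + 0.2115² = 0.000059 + 0.001197 + 0.002500 + 0.002500 + 0.004789 + 0.294089 + 0.001197 + 0.044732 = 0.351063
B_P4 = 1 / 0.351063 = 2.8485
Highest B → broadest niche (most generalist): population P2 (B = 7.07).

population P2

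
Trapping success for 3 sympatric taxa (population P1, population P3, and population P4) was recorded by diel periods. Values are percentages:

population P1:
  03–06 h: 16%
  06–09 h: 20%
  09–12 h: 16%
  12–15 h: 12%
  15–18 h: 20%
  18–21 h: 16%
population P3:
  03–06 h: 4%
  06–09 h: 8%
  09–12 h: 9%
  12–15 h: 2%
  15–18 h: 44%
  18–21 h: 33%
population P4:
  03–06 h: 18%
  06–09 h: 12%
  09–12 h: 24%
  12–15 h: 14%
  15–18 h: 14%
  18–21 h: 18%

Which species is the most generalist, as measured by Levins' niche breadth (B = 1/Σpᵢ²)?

Convert percentages to proportions (divide by 100).
Σp_P1ᵢ² = 0.16² + 0.20² + 0.16² + 0.12² + 0.20² + 0.16² = 0.0256 + 0.0400 + 0.0256 + 0.0144 + 0.0400 + 0.0256 = 0.1712
B_P1 = 1 / 0.1712 = 5.8411
Σp_P3ᵢ² = 0.04² + 0.08² + 0.09² + 0.02² + 0.44² + 0.33² = 0.0016 + 0.0064 + 0.0081 + 0.0004 + 0.1936 + 0.1089 = 0.3190
B_P3 = 1 / 0.3190 = 3.1348
Σp_P4ᵢ² = 0.18² + 0.12² + 0.24² + 0.14² + 0.14² + 0.18² = 0.0324 + 0.0144 + 0.0576 + 0.0196 + 0.0196 + 0.0324 = 0.1760
B_P4 = 1 / 0.1760 = 5.6818
Highest B → broadest niche (most generalist): population P1 (B = 5.84).

population P1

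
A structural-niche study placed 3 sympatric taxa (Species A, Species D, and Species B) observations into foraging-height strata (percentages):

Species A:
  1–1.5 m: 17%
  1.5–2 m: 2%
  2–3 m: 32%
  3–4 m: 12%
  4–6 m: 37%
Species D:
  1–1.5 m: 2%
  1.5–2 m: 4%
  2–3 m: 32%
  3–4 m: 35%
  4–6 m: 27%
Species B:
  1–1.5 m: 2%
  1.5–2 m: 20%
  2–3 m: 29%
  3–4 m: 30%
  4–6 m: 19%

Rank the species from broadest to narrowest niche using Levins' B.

Species B > Species A > Species D

Convert percentages to proportions (divide by 100).
Σp_Aᵢ² = 0.17² + 0.02² + 0.32² + 0.12² + 0.37² = 0.0289 + 0.0004 + 0.1024 + 0.0144 + 0.1369 = 0.2830
B_A = 1 / 0.2830 = 3.5336
Σp_Dᵢ² = 0.02² + 0.04² + 0.32² + 0.35² + 0.27² = 0.0004 + 0.0016 + 0.1024 + 0.1225 + 0.0729 = 0.2998
B_D = 1 / 0.2998 = 3.3356
Σp_Bᵢ² = 0.02² + 0.20² + 0.29² + 0.30² + 0.19² = 0.0004 + 0.0400 + 0.0841 + 0.0900 + 0.0361 = 0.2506
B_B = 1 / 0.2506 = 3.9904
Ranking by B (broadest → narrowest): Species B (3.99) > Species A (3.53) > Species D (3.34)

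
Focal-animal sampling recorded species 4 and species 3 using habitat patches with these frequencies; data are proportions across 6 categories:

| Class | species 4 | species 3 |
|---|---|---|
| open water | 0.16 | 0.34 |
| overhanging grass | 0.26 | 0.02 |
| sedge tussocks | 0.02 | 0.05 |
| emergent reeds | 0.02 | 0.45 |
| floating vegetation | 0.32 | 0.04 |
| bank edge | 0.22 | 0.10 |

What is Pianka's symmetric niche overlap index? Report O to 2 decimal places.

Σ p₁ᵢp₂ᵢ = 0.0544 + 0.0052 + 0.0010 + 0.0090 + 0.0128 + 0.0220 = 0.1044
Σp_1ᵢ² = 0.16² + 0.26² + 0.02² + 0.02² + 0.32² + 0.22² = 0.0256 + 0.0676 + 0.0004 + 0.0004 + 0.1024 + 0.0484 = 0.2448
Σp_2ᵢ² = 0.34² + 0.02² + 0.05² + 0.45² + 0.04² + 0.10² = 0.1156 + 0.0004 + 0.0025 + 0.2025 + 0.0016 + 0.0100 = 0.3326
O = 0.1044 / √(0.2448 × 0.3326) = 0.1044 / 0.28534 = 0.3659

0.37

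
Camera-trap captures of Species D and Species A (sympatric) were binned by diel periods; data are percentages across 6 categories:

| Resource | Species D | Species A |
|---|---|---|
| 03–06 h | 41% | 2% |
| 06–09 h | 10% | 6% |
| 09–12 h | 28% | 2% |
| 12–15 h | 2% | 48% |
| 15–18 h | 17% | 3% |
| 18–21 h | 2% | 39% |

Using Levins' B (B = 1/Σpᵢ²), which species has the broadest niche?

Species D

Convert percentages to proportions (divide by 100).
Σp_Dᵢ² = 0.41² + 0.10² + 0.28² + 0.02² + 0.17² + 0.02² = 0.1681 + 0.0100 + 0.0784 + 0.0004 + 0.0289 + 0.0004 = 0.2862
B_D = 1 / 0.2862 = 3.4941
Σp_Aᵢ² = 0.02² + 0.06² + 0.02² + 0.48² + 0.03² + 0.39² = 0.0004 + 0.0036 + 0.0004 + 0.2304 + 0.0009 + 0.1521 = 0.3878
B_A = 1 / 0.3878 = 2.5786
Highest B → broadest niche (most generalist): Species D (B = 3.49).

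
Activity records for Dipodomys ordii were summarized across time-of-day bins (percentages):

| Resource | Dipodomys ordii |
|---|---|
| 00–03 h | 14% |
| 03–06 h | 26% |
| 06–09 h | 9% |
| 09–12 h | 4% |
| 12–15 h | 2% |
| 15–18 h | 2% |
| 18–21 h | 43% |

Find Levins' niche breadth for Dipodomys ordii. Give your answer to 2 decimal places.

Convert percentages to proportions (divide by 100).
Σpᵢ² = 0.14² + 0.26² + 0.09² + 0.04² + 0.02² + 0.02² + 0.43² = 0.0196 + 0.0676 + 0.0081 + 0.0016 + 0.0004 + 0.0004 + 0.1849 = 0.2826
B = 1 / 0.2826 = 3.5386

3.54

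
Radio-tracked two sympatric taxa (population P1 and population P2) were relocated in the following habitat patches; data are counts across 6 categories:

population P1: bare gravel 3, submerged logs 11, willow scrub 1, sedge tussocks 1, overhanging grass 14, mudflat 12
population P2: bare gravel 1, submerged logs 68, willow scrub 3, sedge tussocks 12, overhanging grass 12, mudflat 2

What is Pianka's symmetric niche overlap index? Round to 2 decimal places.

0.63

Proportions for population P1 (n=42): 3/42=0.0714, 11/42=0.2619, 1/42=0.0238, 1/42=0.0238, 14/42=0.3333, 12/42=0.2857
Proportions for population P2 (n=98): 1/98=0.0102, 68/98=0.6939, 3/98=0.0306, 12/98=0.1224, 12/98=0.1224, 2/98=0.0204
Σ p₁ᵢp₂ᵢ = 0.000728 + 0.181732 + 0.000728 + 0.002913 + 0.040796 + 0.005828 = 0.232725
Σp_1ᵢ² = 0.0714² + 0.2619² + 0.0238² + 0.0238² + 0.3333² + 0.2857² = 0.005098 + 0.068592 + 0.000566 + 0.000566 + 0.111089 + 0.081624 = 0.267535
Σp_2ᵢ² = 0.0102² + 0.6939² + 0.0306² + 0.1224² + 0.1224² + 0.0204² = 0.000104 + 0.481497 + 0.000936 + 0.014982 + 0.014982 + 0.000416 = 0.512917
O = 0.232725 / √(0.267535 × 0.512917) = 0.232725 / 0.3704366 = 0.6282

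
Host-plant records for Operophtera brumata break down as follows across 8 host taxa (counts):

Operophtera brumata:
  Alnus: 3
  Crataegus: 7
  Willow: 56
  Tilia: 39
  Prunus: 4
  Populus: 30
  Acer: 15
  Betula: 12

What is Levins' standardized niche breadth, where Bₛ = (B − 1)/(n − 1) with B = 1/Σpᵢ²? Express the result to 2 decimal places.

0.51

Proportions for Operophtera brumata (n=166): 3/166=0.0181, 7/166=0.0422, 56/166=0.3373, 39/166=0.2349, 4/166=0.0241, 30/166=0.1807, 15/166=0.0904, 12/166=0.0723
Σpᵢ² = 0.0181² + 0.0422² + 0.3373² + 0.2349² + 0.0241² + 0.1807² + 0.0904² + 0.0723² = 0.000328 + 0.001781 + 0.113771 + 0.055178 + 0.000581 + 0.032652 + 0.008172 + 0.005227 = 0.217690
B = 1 / 0.217690 = 4.5937
Bₛ = (B − 1)/(n − 1) = (4.5937 − 1)/(8 − 1) = 3.5937/7 = 0.5134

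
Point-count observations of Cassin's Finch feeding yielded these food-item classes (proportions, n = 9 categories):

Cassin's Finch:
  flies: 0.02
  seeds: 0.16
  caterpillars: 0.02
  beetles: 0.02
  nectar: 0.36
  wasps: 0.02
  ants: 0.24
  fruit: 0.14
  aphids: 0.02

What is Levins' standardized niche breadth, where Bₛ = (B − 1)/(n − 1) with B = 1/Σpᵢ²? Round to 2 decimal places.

0.41

Σpᵢ² = 0.02² + 0.16² + 0.02² + 0.02² + 0.36² + 0.02² + 0.24² + 0.14² + 0.02² = 0.0004 + 0.0256 + 0.0004 + 0.0004 + 0.1296 + 0.0004 + 0.0576 + 0.0196 + 0.0004 = 0.2344
B = 1 / 0.2344 = 4.2662
Bₛ = (B − 1)/(n − 1) = (4.2662 − 1)/(9 − 1) = 3.2662/8 = 0.4083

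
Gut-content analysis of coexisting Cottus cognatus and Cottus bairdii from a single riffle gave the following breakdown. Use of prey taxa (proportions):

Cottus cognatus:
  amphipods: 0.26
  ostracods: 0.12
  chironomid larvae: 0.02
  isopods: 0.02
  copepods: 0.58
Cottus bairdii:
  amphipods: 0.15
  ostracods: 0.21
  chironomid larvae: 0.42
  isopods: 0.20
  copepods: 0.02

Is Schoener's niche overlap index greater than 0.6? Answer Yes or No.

No

Σ|p₁ᵢ − p₂ᵢ| = 0.11 + 0.09 + 0.40 + 0.18 + 0.56 = 1.34
D = 1 − ½ × 1.34 = 1 − 0.670 = 0.3300
D = 0.3300 < 0.6 → No.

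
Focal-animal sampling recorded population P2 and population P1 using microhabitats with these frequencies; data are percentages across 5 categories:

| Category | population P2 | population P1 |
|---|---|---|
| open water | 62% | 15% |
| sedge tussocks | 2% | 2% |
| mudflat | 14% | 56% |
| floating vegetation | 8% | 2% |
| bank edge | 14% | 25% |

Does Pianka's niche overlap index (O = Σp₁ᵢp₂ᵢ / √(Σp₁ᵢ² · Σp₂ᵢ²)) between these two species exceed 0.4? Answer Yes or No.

Convert percentages to proportions (divide by 100).
Σ p₁ᵢp₂ᵢ = 0.0930 + 0.0004 + 0.0784 + 0.0016 + 0.0350 = 0.2084
Σp_1ᵢ² = 0.62² + 0.02² + 0.14² + 0.08² + 0.14² = 0.3844 + 0.0004 + 0.0196 + 0.0064 + 0.0196 = 0.4304
Σp_2ᵢ² = 0.15² + 0.02² + 0.56² + 0.02² + 0.25² = 0.0225 + 0.0004 + 0.3136 + 0.0004 + 0.0625 = 0.3994
O = 0.2084 / √(0.4304 × 0.3994) = 0.2084 / 0.41461 = 0.5026
O = 0.5026 > 0.4 → Yes.

Yes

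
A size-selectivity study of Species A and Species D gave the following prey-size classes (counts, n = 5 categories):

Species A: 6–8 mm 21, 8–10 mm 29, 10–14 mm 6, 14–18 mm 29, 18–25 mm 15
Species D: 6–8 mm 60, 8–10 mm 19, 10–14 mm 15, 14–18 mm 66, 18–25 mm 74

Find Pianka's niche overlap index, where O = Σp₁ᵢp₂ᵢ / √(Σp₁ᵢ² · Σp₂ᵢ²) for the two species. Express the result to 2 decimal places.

Proportions for Species A (n=100): 21/100=0.2100, 29/100=0.2900, 6/100=0.0600, 29/100=0.2900, 15/100=0.1500
Proportions for Species D (n=234): 60/234=0.2564, 19/234=0.0812, 15/234=0.0641, 66/234=0.2821, 74/234=0.3162
Σ p₁ᵢp₂ᵢ = 0.053844 + 0.023548 + 0.003846 + 0.081809 + 0.047430 = 0.210477
Σp_1ᵢ² = 0.2100² + 0.2900² + 0.0600² + 0.2900² + 0.1500² = 0.044100 + 0.084100 + 0.003600 + 0.084100 + 0.022500 = 0.238400
Σp_2ᵢ² = 0.2564² + 0.0812² + 0.0641² + 0.2821² + 0.3162² = 0.065741 + 0.006593 + 0.004109 + 0.079580 + 0.099982 = 0.256005
O = 0.210477 / √(0.238400 × 0.256005) = 0.210477 / 0.2470457 = 0.8520

0.85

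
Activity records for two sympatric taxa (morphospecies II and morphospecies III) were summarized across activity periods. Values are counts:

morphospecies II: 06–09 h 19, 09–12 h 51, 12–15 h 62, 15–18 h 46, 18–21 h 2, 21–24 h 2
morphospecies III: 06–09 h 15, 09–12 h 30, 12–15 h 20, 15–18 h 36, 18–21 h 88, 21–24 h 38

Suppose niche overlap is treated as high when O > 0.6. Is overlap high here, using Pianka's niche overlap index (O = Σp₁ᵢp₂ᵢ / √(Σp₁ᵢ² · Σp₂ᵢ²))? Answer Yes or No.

Proportions for morphospecies II (n=182): 19/182=0.1044, 51/182=0.2802, 62/182=0.3407, 46/182=0.2527, 2/182=0.0110, 2/182=0.0110
Proportions for morphospecies III (n=227): 15/227=0.0661, 30/227=0.1322, 20/227=0.0881, 36/227=0.1586, 88/227=0.3877, 38/227=0.1674
Σ p₁ᵢp₂ᵢ = 0.006901 + 0.037042 + 0.030016 + 0.040078 + 0.004265 + 0.001841 = 0.120143
Σp_1ᵢ² = 0.1044² + 0.2802² + 0.3407² + 0.2527² + 0.0110² + 0.0110² = 0.010899 + 0.078512 + 0.116076 + 0.063857 + 0.000121 + 0.000121 = 0.269586
Σp_2ᵢ² = 0.0661² + 0.1322² + 0.0881² + 0.1586² + 0.3877² + 0.1674² = 0.004369 + 0.017477 + 0.007762 + 0.025154 + 0.150311 + 0.028023 = 0.233096
O = 0.120143 / √(0.269586 × 0.233096) = 0.120143 / 0.2506779 = 0.4793
O = 0.4793 < 0.6 → No.

No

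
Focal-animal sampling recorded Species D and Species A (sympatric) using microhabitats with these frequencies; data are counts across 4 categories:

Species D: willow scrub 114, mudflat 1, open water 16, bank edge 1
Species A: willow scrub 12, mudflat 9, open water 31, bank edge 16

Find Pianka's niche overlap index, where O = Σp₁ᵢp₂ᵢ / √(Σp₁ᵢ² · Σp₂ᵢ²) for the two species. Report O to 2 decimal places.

Proportions for Species D (n=132): 114/132=0.8636, 1/132=0.0076, 16/132=0.1212, 1/132=0.0076
Proportions for Species A (n=68): 12/68=0.1765, 9/68=0.1324, 31/68=0.4559, 16/68=0.2353
Σ p₁ᵢp₂ᵢ = 0.152425 + 0.001006 + 0.055255 + 0.001788 = 0.210474
Σp_1ᵢ² = 0.8636² + 0.0076² + 0.1212² + 0.0076² = 0.745805 + 0.000058 + 0.014689 + 0.000058 = 0.760610
Σp_2ᵢ² = 0.1765² + 0.1324² + 0.4559² + 0.2353² = 0.031152 + 0.017530 + 0.207845 + 0.055366 = 0.311893
O = 0.210474 / √(0.760610 × 0.311893) = 0.210474 / 0.4870615 = 0.4321

0.43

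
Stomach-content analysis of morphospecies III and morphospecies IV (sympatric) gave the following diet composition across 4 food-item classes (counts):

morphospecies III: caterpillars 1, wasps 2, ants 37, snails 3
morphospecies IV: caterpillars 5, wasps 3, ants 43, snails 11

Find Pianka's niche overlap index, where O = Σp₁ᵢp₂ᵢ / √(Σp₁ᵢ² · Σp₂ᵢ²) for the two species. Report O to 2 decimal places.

0.98

Proportions for morphospecies III (n=43): 1/43=0.0233, 2/43=0.0465, 37/43=0.8605, 3/43=0.0698
Proportions for morphospecies IV (n=62): 5/62=0.0806, 3/62=0.0484, 43/62=0.6935, 11/62=0.1774
Σ p₁ᵢp₂ᵢ = 0.001878 + 0.002251 + 0.596757 + 0.012383 = 0.613269
Σp_1ᵢ² = 0.0233² + 0.0465² + 0.8605² + 0.0698² = 0.000543 + 0.002162 + 0.740460 + 0.004872 = 0.748037
Σp_2ᵢ² = 0.0806² + 0.0484² + 0.6935² + 0.1774² = 0.006496 + 0.002343 + 0.480942 + 0.031471 = 0.521252
O = 0.613269 / √(0.748037 × 0.521252) = 0.613269 / 0.6244324 = 0.9821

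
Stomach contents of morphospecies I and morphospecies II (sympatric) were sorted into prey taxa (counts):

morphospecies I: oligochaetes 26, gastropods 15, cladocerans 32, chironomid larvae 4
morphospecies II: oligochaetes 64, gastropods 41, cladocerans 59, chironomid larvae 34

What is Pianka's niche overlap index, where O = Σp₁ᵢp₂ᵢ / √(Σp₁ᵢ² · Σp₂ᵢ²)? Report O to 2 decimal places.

0.96

Proportions for morphospecies I (n=77): 26/77=0.3377, 15/77=0.1948, 32/77=0.4156, 4/77=0.0519
Proportions for morphospecies II (n=198): 64/198=0.3232, 41/198=0.2071, 59/198=0.2980, 34/198=0.1717
Σ p₁ᵢp₂ᵢ = 0.109145 + 0.040343 + 0.123849 + 0.008911 = 0.282248
Σp_1ᵢ² = 0.3377² + 0.1948² + 0.4156² + 0.0519² = 0.114041 + 0.037947 + 0.172723 + 0.002694 = 0.327405
Σp_2ᵢ² = 0.3232² + 0.2071² + 0.2980² + 0.1717² = 0.104458 + 0.042890 + 0.088804 + 0.029481 = 0.265633
O = 0.282248 / √(0.327405 × 0.265633) = 0.282248 / 0.2949060 = 0.9571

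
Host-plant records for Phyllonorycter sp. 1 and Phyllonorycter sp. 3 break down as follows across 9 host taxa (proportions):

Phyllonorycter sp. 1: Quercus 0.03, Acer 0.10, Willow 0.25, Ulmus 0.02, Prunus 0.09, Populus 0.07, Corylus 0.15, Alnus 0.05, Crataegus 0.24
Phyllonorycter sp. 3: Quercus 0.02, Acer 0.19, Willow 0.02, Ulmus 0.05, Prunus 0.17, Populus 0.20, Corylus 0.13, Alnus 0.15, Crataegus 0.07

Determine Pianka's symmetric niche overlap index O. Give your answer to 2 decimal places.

0.61

Σ p₁ᵢp₂ᵢ = 0.0006 + 0.0190 + 0.0050 + 0.0010 + 0.0153 + 0.0140 + 0.0195 + 0.0075 + 0.0168 = 0.0987
Σp_1ᵢ² = 0.03² + 0.10² + 0.25² + 0.02² + 0.09² + 0.07² + 0.15² + 0.05² + 0.24² = 0.0009 + 0.0100 + 0.0625 + 0.0004 + 0.0081 + 0.0049 + 0.0225 + 0.0025 + 0.0576 = 0.1694
Σp_2ᵢ² = 0.02² + 0.19² + 0.02² + 0.05² + 0.17² + 0.20² + 0.13² + 0.15² + 0.07² = 0.0004 + 0.0361 + 0.0004 + 0.0025 + 0.0289 + 0.0400 + 0.0169 + 0.0225 + 0.0049 = 0.1526
O = 0.0987 / √(0.1694 × 0.1526) = 0.0987 / 0.16078 = 0.6139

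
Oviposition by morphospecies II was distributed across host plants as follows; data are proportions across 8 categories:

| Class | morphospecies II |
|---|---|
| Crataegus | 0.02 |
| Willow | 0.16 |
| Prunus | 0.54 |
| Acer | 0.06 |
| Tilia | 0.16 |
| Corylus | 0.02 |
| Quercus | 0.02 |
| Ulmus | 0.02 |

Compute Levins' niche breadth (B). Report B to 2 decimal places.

Σpᵢ² = 0.02² + 0.16² + 0.54² + 0.06² + 0.16² + 0.02² + 0.02² + 0.02² = 0.0004 + 0.0256 + 0.2916 + 0.0036 + 0.0256 + 0.0004 + 0.0004 + 0.0004 = 0.3480
B = 1 / 0.3480 = 2.8736

2.87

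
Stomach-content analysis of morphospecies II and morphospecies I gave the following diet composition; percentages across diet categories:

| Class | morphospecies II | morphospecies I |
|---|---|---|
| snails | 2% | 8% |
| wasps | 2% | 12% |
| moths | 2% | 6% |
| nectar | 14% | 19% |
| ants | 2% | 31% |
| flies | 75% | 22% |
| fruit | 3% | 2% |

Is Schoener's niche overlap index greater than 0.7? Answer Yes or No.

Convert percentages to proportions (divide by 100).
Σ|p₁ᵢ − p₂ᵢ| = 0.06 + 0.10 + 0.04 + 0.05 + 0.29 + 0.53 + 0.01 = 1.08
D = 1 − ½ × 1.08 = 1 − 0.540 = 0.4600
D = 0.4600 < 0.7 → No.

No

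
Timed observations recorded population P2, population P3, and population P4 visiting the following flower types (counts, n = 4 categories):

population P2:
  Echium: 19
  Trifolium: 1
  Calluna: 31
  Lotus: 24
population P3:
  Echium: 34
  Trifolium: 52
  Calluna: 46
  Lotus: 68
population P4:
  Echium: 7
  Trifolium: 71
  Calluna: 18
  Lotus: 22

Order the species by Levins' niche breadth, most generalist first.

Proportions for population P2 (n=75): 19/75=0.2533, 1/75=0.0133, 31/75=0.4133, 24/75=0.3200
Proportions for population P3 (n=200): 34/200=0.1700, 52/200=0.2600, 46/200=0.2300, 68/200=0.3400
Proportions for population P4 (n=118): 7/118=0.0593, 71/118=0.6017, 18/118=0.1525, 22/118=0.1864
Σp_P2ᵢ² = 0.2533² + 0.0133² + 0.4133² + 0.3200² = 0.064161 + 0.000177 + 0.170817 + 0.102400 = 0.337555
B_P2 = 1 / 0.337555 = 2.9625
Σp_P3ᵢ² = 0.1700² + 0.2600² + 0.2300² + 0.3400² = 0.028900 + 0.067600 + 0.052900 + 0.115600 = 0.265000
B_P3 = 1 / 0.265000 = 3.7736
Σp_P4ᵢ² = 0.0593² + 0.6017² + 0.1525² + 0.1864² = 0.003516 + 0.362043 + 0.023256 + 0.034745 = 0.423560
B_P4 = 1 / 0.423560 = 2.3609
Ranking by B (broadest → narrowest): population P3 (3.77) > population P2 (2.96) > population P4 (2.36)

population P3 > population P2 > population P4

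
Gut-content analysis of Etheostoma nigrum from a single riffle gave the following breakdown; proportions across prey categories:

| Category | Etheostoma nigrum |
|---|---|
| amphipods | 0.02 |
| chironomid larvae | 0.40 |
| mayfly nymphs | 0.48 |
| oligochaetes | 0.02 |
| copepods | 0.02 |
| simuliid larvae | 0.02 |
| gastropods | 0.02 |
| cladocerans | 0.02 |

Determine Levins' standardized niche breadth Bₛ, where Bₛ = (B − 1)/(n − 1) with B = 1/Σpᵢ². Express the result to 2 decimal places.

0.22

Σpᵢ² = 0.02² + 0.40² + 0.48² + 0.02² + 0.02² + 0.02² + 0.02² + 0.02² = 0.0004 + 0.1600 + 0.2304 + 0.0004 + 0.0004 + 0.0004 + 0.0004 + 0.0004 = 0.3928
B = 1 / 0.3928 = 2.5458
Bₛ = (B − 1)/(n − 1) = (2.5458 − 1)/(8 − 1) = 1.5458/7 = 0.2208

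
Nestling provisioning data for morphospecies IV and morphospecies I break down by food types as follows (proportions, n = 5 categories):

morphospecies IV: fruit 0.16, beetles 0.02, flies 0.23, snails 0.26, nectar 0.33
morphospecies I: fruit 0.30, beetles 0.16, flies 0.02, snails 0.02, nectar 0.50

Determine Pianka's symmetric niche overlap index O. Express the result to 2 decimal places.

Σ p₁ᵢp₂ᵢ = 0.0480 + 0.0032 + 0.0046 + 0.0052 + 0.1650 = 0.2260
Σp_1ᵢ² = 0.16² + 0.02² + 0.23² + 0.26² + 0.33² = 0.0256 + 0.0004 + 0.0529 + 0.0676 + 0.1089 = 0.2554
Σp_2ᵢ² = 0.30² + 0.16² + 0.02² + 0.02² + 0.50² = 0.0900 + 0.0256 + 0.0004 + 0.0004 + 0.2500 = 0.3664
O = 0.2260 / √(0.2554 × 0.3664) = 0.2260 / 0.30591 = 0.7388

0.74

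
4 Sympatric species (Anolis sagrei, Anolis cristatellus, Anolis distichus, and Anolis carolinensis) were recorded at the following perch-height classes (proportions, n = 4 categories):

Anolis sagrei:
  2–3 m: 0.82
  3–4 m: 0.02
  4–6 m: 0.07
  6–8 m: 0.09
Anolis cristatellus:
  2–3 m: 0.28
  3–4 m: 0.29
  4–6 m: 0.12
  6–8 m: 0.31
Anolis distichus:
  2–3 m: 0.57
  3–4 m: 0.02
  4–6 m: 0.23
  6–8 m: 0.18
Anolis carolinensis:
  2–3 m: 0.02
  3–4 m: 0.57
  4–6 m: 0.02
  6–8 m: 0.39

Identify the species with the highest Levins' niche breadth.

Anolis cristatellus

Σp_sagrᵢ² = 0.82² + 0.02² + 0.07² + 0.09² = 0.6724 + 0.0004 + 0.0049 + 0.0081 = 0.6858
B_sagr = 1 / 0.6858 = 1.4582
Σp_crisᵢ² = 0.28² + 0.29² + 0.12² + 0.31² = 0.0784 + 0.0841 + 0.0144 + 0.0961 = 0.2730
B_cris = 1 / 0.2730 = 3.6630
Σp_distᵢ² = 0.57² + 0.02² + 0.23² + 0.18² = 0.3249 + 0.0004 + 0.0529 + 0.0324 = 0.4106
B_dist = 1 / 0.4106 = 2.4355
Σp_caroᵢ² = 0.02² + 0.57² + 0.02² + 0.39² = 0.0004 + 0.3249 + 0.0004 + 0.1521 = 0.4778
B_caro = 1 / 0.4778 = 2.0929
Highest B → broadest niche (most generalist): Anolis cristatellus (B = 3.66).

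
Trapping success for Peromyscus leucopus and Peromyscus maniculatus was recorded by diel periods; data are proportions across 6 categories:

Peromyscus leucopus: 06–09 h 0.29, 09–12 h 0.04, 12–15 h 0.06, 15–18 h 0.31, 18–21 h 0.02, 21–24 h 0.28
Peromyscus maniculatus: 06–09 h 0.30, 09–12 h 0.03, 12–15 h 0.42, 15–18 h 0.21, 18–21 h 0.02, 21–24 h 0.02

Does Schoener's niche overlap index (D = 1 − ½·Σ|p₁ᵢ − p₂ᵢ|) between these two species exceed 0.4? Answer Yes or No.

Yes

Σ|p₁ᵢ − p₂ᵢ| = 0.01 + 0.01 + 0.36 + 0.10 + 0.00 + 0.26 = 0.74
D = 1 − ½ × 0.74 = 1 − 0.370 = 0.6300
D = 0.6300 > 0.4 → Yes.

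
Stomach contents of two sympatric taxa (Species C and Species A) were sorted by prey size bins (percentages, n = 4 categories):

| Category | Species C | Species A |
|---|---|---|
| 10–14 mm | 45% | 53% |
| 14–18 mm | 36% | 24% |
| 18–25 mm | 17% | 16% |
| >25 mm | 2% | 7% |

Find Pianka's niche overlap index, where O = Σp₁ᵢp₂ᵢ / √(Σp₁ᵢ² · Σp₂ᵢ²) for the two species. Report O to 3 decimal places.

0.968

Convert percentages to proportions (divide by 100).
Σ p₁ᵢp₂ᵢ = 0.2385 + 0.0864 + 0.0272 + 0.0014 = 0.3535
Σp_1ᵢ² = 0.45² + 0.36² + 0.17² + 0.02² = 0.2025 + 0.1296 + 0.0289 + 0.0004 = 0.3614
Σp_2ᵢ² = 0.53² + 0.24² + 0.16² + 0.07² = 0.2809 + 0.0576 + 0.0256 + 0.0049 = 0.3690
O = 0.3535 / √(0.3614 × 0.3690) = 0.3535 / 0.365180 = 0.96802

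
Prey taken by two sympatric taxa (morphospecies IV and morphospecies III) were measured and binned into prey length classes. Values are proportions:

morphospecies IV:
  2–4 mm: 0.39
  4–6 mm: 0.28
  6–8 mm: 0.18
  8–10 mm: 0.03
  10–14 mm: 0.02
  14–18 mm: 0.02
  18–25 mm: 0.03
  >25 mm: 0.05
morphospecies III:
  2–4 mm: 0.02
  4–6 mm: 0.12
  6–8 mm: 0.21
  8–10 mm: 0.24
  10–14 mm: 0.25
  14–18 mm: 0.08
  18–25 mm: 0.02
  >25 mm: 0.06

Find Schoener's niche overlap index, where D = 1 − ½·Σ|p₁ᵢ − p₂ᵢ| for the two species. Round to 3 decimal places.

0.460

Σ|p₁ᵢ − p₂ᵢ| = 0.37 + 0.16 + 0.03 + 0.21 + 0.23 + 0.06 + 0.01 + 0.01 = 1.08
D = 1 − ½ × 1.08 = 1 − 0.540 = 0.46000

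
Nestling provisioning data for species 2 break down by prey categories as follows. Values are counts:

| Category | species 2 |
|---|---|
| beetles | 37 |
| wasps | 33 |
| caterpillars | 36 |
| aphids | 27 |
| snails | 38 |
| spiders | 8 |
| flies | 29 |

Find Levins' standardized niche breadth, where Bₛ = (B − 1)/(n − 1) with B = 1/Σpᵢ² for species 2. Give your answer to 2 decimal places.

Proportions for species 2 (n=208): 37/208=0.1779, 33/208=0.1587, 36/208=0.1731, 27/208=0.1298, 38/208=0.1827, 8/208=0.0385, 29/208=0.1394
Σpᵢ² = 0.1779² + 0.1587² + 0.1731² + 0.1298² + 0.1827² + 0.0385² + 0.1394² = 0.031648 + 0.025186 + 0.029964 + 0.016848 + 0.033379 + 0.001482 + 0.019432 = 0.157939
B = 1 / 0.157939 = 6.3316
Bₛ = (B − 1)/(n − 1) = (6.3316 − 1)/(7 − 1) = 5.3316/6 = 0.8886

0.89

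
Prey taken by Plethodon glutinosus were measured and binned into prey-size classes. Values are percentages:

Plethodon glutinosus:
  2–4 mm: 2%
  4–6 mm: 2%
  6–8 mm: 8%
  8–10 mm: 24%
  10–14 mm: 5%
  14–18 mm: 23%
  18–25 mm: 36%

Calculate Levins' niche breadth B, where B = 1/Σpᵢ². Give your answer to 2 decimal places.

4.00

Convert percentages to proportions (divide by 100).
Σpᵢ² = 0.02² + 0.02² + 0.08² + 0.24² + 0.05² + 0.23² + 0.36² = 0.0004 + 0.0004 + 0.0064 + 0.0576 + 0.0025 + 0.0529 + 0.1296 = 0.2498
B = 1 / 0.2498 = 4.0032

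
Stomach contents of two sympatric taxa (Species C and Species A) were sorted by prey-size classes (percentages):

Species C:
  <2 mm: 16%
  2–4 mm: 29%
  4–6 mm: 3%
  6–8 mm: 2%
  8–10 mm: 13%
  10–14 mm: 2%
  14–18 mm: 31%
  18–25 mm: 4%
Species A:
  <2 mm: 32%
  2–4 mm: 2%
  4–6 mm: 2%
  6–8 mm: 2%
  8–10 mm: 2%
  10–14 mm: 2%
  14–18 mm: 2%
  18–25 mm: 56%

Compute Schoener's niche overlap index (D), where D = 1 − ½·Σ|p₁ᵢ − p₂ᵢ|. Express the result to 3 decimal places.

Convert percentages to proportions (divide by 100).
Σ|p₁ᵢ − p₂ᵢ| = 0.16 + 0.27 + 0.01 + 0.00 + 0.11 + 0.00 + 0.29 + 0.52 = 1.36
D = 1 − ½ × 1.36 = 1 − 0.680 = 0.32000

0.320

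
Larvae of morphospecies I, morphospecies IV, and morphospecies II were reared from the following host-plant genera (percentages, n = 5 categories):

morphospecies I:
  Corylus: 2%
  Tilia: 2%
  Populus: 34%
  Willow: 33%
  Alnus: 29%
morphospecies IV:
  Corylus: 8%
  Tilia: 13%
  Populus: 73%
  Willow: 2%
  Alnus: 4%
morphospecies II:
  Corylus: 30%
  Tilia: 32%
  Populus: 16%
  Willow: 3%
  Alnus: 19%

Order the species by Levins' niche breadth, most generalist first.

morphospecies II > morphospecies I > morphospecies IV

Convert percentages to proportions (divide by 100).
Σp_Iᵢ² = 0.02² + 0.02² + 0.34² + 0.33² + 0.29² = 0.0004 + 0.0004 + 0.1156 + 0.1089 + 0.0841 = 0.3094
B_I = 1 / 0.3094 = 3.2321
Σp_IVᵢ² = 0.08² + 0.13² + 0.73² + 0.02² + 0.04² = 0.0064 + 0.0169 + 0.5329 + 0.0004 + 0.0016 = 0.5582
B_IV = 1 / 0.5582 = 1.7915
Σp_IIᵢ² = 0.30² + 0.32² + 0.16² + 0.03² + 0.19² = 0.0900 + 0.1024 + 0.0256 + 0.0009 + 0.0361 = 0.2550
B_II = 1 / 0.2550 = 3.9216
Ranking by B (broadest → narrowest): morphospecies II (3.92) > morphospecies I (3.23) > morphospecies IV (1.79)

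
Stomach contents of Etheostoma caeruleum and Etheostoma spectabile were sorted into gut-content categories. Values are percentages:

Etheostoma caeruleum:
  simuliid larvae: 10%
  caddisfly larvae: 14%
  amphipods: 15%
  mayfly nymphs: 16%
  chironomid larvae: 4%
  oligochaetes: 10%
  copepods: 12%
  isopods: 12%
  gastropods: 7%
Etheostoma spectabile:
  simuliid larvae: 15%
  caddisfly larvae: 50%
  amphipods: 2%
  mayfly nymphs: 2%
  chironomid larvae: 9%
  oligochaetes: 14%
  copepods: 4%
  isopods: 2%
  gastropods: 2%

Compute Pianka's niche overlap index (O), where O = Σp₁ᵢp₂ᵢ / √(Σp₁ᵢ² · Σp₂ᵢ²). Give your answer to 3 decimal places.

Convert percentages to proportions (divide by 100).
Σ p₁ᵢp₂ᵢ = 0.0150 + 0.0700 + 0.0030 + 0.0032 + 0.0036 + 0.0140 + 0.0048 + 0.0024 + 0.0014 = 0.1174
Σp_1ᵢ² = 0.10² + 0.14² + 0.15² + 0.16² + 0.04² + 0.10² + 0.12² + 0.12² + 0.07² = 0.0100 + 0.0196 + 0.0225 + 0.0256 + 0.0016 + 0.0100 + 0.0144 + 0.0144 + 0.0049 = 0.1230
Σp_2ᵢ² = 0.15² + 0.50² + 0.02² + 0.02² + 0.09² + 0.14² + 0.04² + 0.02² + 0.02² = 0.0225 + 0.2500 + 0.0004 + 0.0004 + 0.0081 + 0.0196 + 0.0016 + 0.0004 + 0.0004 = 0.3034
O = 0.1174 / √(0.1230 × 0.3034) = 0.1174 / 0.193179 = 0.60773

0.608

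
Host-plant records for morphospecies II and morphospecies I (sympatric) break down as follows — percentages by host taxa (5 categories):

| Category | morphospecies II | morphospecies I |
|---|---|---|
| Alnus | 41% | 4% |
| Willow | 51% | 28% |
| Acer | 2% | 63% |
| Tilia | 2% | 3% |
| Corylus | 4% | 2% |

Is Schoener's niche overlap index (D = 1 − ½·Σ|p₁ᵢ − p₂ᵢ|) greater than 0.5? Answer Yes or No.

No

Convert percentages to proportions (divide by 100).
Σ|p₁ᵢ − p₂ᵢ| = 0.37 + 0.23 + 0.61 + 0.01 + 0.02 = 1.24
D = 1 − ½ × 1.24 = 1 − 0.620 = 0.3800
D = 0.3800 < 0.5 → No.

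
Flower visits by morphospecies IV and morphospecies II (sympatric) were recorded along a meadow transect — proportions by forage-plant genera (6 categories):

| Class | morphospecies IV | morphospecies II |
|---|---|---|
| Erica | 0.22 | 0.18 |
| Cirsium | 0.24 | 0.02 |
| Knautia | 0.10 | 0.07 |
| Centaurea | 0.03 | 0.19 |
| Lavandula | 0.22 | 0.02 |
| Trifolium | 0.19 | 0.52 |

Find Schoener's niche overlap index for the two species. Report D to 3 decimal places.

0.510

Σ|p₁ᵢ − p₂ᵢ| = 0.04 + 0.22 + 0.03 + 0.16 + 0.20 + 0.33 = 0.98
D = 1 − ½ × 0.98 = 1 − 0.490 = 0.51000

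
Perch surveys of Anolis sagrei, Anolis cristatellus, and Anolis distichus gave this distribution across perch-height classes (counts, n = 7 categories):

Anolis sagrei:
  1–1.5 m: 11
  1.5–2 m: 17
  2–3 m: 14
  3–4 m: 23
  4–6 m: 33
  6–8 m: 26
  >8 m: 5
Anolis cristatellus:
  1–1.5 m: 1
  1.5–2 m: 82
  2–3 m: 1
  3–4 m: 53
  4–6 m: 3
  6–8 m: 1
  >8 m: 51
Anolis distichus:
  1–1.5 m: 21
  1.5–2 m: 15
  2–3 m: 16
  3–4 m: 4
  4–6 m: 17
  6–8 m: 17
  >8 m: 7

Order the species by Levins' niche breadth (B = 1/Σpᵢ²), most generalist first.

Anolis distichus > Anolis sagrei > Anolis cristatellus

Proportions for Anolis sagrei (n=129): 11/129=0.0853, 17/129=0.1318, 14/129=0.1085, 23/129=0.1783, 33/129=0.2558, 26/129=0.2016, 5/129=0.0388
Proportions for Anolis cristatellus (n=192): 1/192=0.0052, 82/192=0.4271, 1/192=0.0052, 53/192=0.2760, 3/192=0.0156, 1/192=0.0052, 51/192=0.2656
Proportions for Anolis distichus (n=97): 21/97=0.2165, 15/97=0.1546, 16/97=0.1649, 4/97=0.0412, 17/97=0.1753, 17/97=0.1753, 7/97=0.0722
Σp_sagrᵢ² = 0.0853² + 0.1318² + 0.1085² + 0.1783² + 0.2558² + 0.2016² + 0.0388² = 0.007276 + 0.017371 + 0.011772 + 0.031791 + 0.065434 + 0.040643 + 0.001505 = 0.175792
B_sagr = 1 / 0.175792 = 5.6885
Σp_crisᵢ² = 0.0052² + 0.4271² + 0.0052² + 0.2760² + 0.0156² + 0.0052² + 0.2656² = 0.000027 + 0.182414 + 0.000027 + 0.076176 + 0.000243 + 0.000027 + 0.070543 = 0.329457
B_cris = 1 / 0.329457 = 3.0353
Σp_distᵢ² = 0.2165² + 0.1546² + 0.1649² + 0.0412² + 0.1753² + 0.1753² + 0.0722² = 0.046872 + 0.023901 + 0.027192 + 0.001697 + 0.030730 + 0.030730 + 0.005213 = 0.166335
B_dist = 1 / 0.166335 = 6.0120
Ranking by B (broadest → narrowest): Anolis distichus (6.01) > Anolis sagrei (5.69) > Anolis cristatellus (3.04)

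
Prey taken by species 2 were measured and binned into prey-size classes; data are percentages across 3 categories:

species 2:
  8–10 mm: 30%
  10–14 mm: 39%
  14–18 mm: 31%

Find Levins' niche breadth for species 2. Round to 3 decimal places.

2.957

Convert percentages to proportions (divide by 100).
Σpᵢ² = 0.30² + 0.39² + 0.31² = 0.0900 + 0.1521 + 0.0961 = 0.3382
B = 1 / 0.3382 = 2.95683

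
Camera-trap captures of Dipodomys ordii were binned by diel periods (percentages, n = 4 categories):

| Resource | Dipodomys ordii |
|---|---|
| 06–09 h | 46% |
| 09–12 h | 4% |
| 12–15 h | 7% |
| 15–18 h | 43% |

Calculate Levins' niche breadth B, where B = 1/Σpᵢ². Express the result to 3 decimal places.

2.481

Convert percentages to proportions (divide by 100).
Σpᵢ² = 0.46² + 0.04² + 0.07² + 0.43² = 0.2116 + 0.0016 + 0.0049 + 0.1849 = 0.4030
B = 1 / 0.4030 = 2.48139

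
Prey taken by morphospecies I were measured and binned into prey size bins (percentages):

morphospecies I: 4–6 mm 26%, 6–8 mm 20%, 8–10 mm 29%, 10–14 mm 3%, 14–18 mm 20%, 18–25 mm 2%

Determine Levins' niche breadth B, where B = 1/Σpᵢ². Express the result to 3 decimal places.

Convert percentages to proportions (divide by 100).
Σpᵢ² = 0.26² + 0.20² + 0.29² + 0.03² + 0.20² + 0.02² = 0.0676 + 0.0400 + 0.0841 + 0.0009 + 0.0400 + 0.0004 = 0.2330
B = 1 / 0.2330 = 4.29185

4.292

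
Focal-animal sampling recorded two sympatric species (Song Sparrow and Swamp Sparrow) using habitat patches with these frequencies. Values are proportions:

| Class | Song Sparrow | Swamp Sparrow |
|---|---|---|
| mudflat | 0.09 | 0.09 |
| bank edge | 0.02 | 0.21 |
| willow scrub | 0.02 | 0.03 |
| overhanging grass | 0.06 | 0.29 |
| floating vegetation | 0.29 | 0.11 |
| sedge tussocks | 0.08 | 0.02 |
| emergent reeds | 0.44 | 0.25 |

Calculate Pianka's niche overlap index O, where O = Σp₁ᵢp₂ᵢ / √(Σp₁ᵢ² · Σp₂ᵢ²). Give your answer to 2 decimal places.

Σ p₁ᵢp₂ᵢ = 0.0081 + 0.0042 + 0.0006 + 0.0174 + 0.0319 + 0.0016 + 0.1100 = 0.1738
Σp_1ᵢ² = 0.09² + 0.02² + 0.02² + 0.06² + 0.29² + 0.08² + 0.44² = 0.0081 + 0.0004 + 0.0004 + 0.0036 + 0.0841 + 0.0064 + 0.1936 = 0.2966
Σp_2ᵢ² = 0.09² + 0.21² + 0.03² + 0.29² + 0.11² + 0.02² + 0.25² = 0.0081 + 0.0441 + 0.0009 + 0.0841 + 0.0121 + 0.0004 + 0.0625 = 0.2122
O = 0.1738 / √(0.2966 × 0.2122) = 0.1738 / 0.25088 = 0.6928

0.69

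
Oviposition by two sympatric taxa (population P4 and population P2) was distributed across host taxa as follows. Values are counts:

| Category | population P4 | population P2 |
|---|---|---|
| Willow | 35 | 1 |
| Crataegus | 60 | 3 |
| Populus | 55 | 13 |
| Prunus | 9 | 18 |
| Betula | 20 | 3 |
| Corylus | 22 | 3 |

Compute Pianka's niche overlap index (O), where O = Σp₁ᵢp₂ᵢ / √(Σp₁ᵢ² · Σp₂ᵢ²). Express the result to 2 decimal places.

Proportions for population P4 (n=201): 35/201=0.1741, 60/201=0.2985, 55/201=0.2736, 9/201=0.0448, 20/201=0.0995, 22/201=0.1095
Proportions for population P2 (n=41): 1/41=0.0244, 3/41=0.0732, 13/41=0.3171, 18/41=0.4390, 3/41=0.0732, 3/41=0.0732
Σ p₁ᵢp₂ᵢ = 0.004248 + 0.021850 + 0.086759 + 0.019667 + 0.007283 + 0.008015 = 0.147822
Σp_1ᵢ² = 0.1741² + 0.2985² + 0.2736² + 0.0448² + 0.0995² + 0.1095² = 0.030311 + 0.089102 + 0.074857 + 0.002007 + 0.009900 + 0.011990 = 0.218167
Σp_2ᵢ² = 0.0244² + 0.0732² + 0.3171² + 0.4390² + 0.0732² + 0.0732² = 0.000595 + 0.005358 + 0.100552 + 0.192721 + 0.005358 + 0.005358 = 0.309942
O = 0.147822 / √(0.218167 × 0.309942) = 0.147822 / 0.2600368 = 0.5685

0.57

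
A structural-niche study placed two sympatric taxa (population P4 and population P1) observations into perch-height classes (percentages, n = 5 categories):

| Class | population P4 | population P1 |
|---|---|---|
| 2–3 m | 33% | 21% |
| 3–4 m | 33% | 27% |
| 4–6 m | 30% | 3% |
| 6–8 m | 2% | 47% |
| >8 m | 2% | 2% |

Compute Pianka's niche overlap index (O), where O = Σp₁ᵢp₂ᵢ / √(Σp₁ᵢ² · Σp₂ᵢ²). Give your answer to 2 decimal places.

Convert percentages to proportions (divide by 100).
Σ p₁ᵢp₂ᵢ = 0.0693 + 0.0891 + 0.0090 + 0.0094 + 0.0004 = 0.1772
Σp_1ᵢ² = 0.33² + 0.33² + 0.30² + 0.02² + 0.02² = 0.1089 + 0.1089 + 0.0900 + 0.0004 + 0.0004 = 0.3086
Σp_2ᵢ² = 0.21² + 0.27² + 0.03² + 0.47² + 0.02² = 0.0441 + 0.0729 + 0.0009 + 0.2209 + 0.0004 = 0.3392
O = 0.1772 / √(0.3086 × 0.3392) = 0.1772 / 0.32354 = 0.5477

0.55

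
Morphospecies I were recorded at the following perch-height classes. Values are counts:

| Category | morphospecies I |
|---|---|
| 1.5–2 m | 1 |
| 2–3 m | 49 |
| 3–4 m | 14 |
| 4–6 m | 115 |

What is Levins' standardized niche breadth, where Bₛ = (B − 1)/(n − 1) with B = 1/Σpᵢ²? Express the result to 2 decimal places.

Proportions for morphospecies I (n=179): 1/179=0.0056, 49/179=0.2737, 14/179=0.0782, 115/179=0.6425
Σpᵢ² = 0.0056² + 0.2737² + 0.0782² + 0.6425² = 0.000031 + 0.074912 + 0.006115 + 0.412806 = 0.493864
B = 1 / 0.493864 = 2.0248
Bₛ = (B − 1)/(n − 1) = (2.0248 − 1)/(4 − 1) = 1.0248/3 = 0.3416

0.34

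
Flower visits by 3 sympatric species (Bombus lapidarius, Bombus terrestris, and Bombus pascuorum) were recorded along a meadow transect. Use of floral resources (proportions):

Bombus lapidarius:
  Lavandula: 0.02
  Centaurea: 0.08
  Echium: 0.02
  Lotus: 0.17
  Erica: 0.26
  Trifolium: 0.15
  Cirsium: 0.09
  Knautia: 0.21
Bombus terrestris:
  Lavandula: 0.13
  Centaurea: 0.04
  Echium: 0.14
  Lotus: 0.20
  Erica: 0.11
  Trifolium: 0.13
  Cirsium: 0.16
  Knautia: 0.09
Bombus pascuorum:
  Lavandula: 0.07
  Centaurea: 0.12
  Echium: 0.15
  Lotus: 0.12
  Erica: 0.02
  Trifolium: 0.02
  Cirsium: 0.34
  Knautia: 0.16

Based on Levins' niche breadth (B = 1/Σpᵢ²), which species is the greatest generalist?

Σp_lapiᵢ² = 0.02² + 0.08² + 0.02² + 0.17² + 0.26² + 0.15² + 0.09² + 0.21² = 0.0004 + 0.0064 + 0.0004 + 0.0289 + 0.0676 + 0.0225 + 0.0081 + 0.0441 = 0.1784
B_lapi = 1 / 0.1784 = 5.6054
Σp_terrᵢ² = 0.13² + 0.04² + 0.14² + 0.20² + 0.11² + 0.13² + 0.16² + 0.09² = 0.0169 + 0.0016 + 0.0196 + 0.0400 + 0.0121 + 0.0169 + 0.0256 + 0.0081 = 0.1408
B_terr = 1 / 0.1408 = 7.1023
Σp_pascᵢ² = 0.07² + 0.12² + 0.15² + 0.12² + 0.02² + 0.02² + 0.34² + 0.16² = 0.0049 + 0.0144 + 0.0225 + 0.0144 + 0.0004 + 0.0004 + 0.1156 + 0.0256 = 0.1982
B_pasc = 1 / 0.1982 = 5.0454
Highest B → broadest niche (most generalist): Bombus terrestris (B = 7.10).

Bombus terrestris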